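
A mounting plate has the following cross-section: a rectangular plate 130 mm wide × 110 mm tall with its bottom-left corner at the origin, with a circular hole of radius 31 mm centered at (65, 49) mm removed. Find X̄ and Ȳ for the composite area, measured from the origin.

X̄ = 65.00 mm, Ȳ = 56.61 mm

plate: A = 130 × 110 = 14300.00, centroid at (65.00, 55.00).
hole: A = −π·31² = -3019.07, centroid at (65.00, 49.00).
ΣA = 11280.93 mm²
ΣAX̄ = (14300.00)(65.00) + (-3019.07)(65.00) = 733260.41 mm³
ΣAȲ = (14300.00)(55.00) + (-3019.07)(49.00) = 638565.54 mm³
X̄ = 733260.41 / 11280.93 = 65.00 mm
Ȳ = 638565.54 / 11280.93 = 56.61 mm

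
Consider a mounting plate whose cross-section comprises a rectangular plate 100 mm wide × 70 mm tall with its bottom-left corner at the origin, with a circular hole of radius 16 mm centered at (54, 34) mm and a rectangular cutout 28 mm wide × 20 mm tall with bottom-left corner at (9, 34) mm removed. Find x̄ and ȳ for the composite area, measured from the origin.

x̄ = 52.11 mm, ȳ = 34.25 mm

Part | A | x̄ᵢ | ȳᵢ | A·x̄ᵢ | A·ȳᵢ
plate | 7000.00 | 50.00 | 35.00 | 350000.00 | 245000.00
hole 1 | -804.25 | 54.00 | 34.00 | -43429.38 | -27344.42
hole 2 | -560.00 | 23.00 | 44.00 | -12880.00 | -24640.00
Σ | 5635.75 |  |  | 293690.62 | 193015.58
x̄ = 293690.62 / 5635.75 = 52.11 mm
ȳ = 193015.58 / 5635.75 = 34.25 mm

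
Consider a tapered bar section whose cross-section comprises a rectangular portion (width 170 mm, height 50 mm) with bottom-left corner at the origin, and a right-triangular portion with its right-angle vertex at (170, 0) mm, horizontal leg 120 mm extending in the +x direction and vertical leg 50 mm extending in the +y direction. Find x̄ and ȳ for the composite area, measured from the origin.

Part | A | x̄ᵢ | ȳᵢ | A·x̄ᵢ | A·ȳᵢ
rectangular portion | 8500.00 | 85.00 | 25.00 | 722500.00 | 212500.00
triangular portion | 3000.00 | 210.00 | 16.67 | 630000.00 | 50000.00
Σ | 11500.00 |  |  | 1352500.00 | 262500.00
x̄ = 1352500.00 / 11500.00 = 117.61 mm
ȳ = 262500.00 / 11500.00 = 22.83 mm

x̄ = 117.61 mm, ȳ = 22.83 mm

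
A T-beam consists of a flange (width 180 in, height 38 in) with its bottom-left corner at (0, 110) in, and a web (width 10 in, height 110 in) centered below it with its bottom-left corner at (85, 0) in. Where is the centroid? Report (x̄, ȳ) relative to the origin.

web: A = 10 × 110 = 1100.00, centroid at (90.00, 55.00).
flange: A = 180 × 38 = 6840.00, centroid at (90.00, 129.00).
ΣA = 7940.00 in², ΣAx̄ = 714600.00 in³, ΣAȳ = 942860.00 in³.
x̄ = 714600.00/7940.00 = 90.00 in; ȳ = 942860.00/7940.00 = 118.75 in.

x̄ = 90.00 in, ȳ = 118.75 in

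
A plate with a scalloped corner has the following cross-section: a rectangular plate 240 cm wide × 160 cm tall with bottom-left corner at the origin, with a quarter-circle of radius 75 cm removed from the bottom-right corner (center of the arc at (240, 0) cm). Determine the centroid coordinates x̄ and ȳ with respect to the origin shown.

Part | A | x̄ᵢ | ȳᵢ | A·x̄ᵢ | A·ȳᵢ
plate | 38400.00 | 120.00 | 80.00 | 4608000.00 | 3072000.00
removed quarter-circle | -4417.86 | 208.17 | 31.83 | -919662.52 | -140625.00
Σ | 33982.14 |  |  | 3688337.48 | 2931375.00
x̄ = 3688337.48 / 33982.14 = 108.54 cm
ȳ = 2931375.00 / 33982.14 = 86.26 cm

x̄ = 108.54 cm, ȳ = 86.26 cm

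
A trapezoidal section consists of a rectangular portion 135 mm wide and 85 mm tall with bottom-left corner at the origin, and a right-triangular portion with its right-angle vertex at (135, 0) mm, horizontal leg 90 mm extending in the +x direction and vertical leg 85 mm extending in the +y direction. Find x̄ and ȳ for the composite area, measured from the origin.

x̄ = 91.88 mm, ȳ = 38.96 mm

Part | A | x̄ᵢ | ȳᵢ | A·x̄ᵢ | A·ȳᵢ
rectangular portion | 11475.00 | 67.50 | 42.50 | 774562.50 | 487687.50
triangular portion | 3825.00 | 165.00 | 28.33 | 631125.00 | 108375.00
Σ | 15300.00 |  |  | 1405687.50 | 596062.50
x̄ = 1405687.50 / 15300.00 = 91.88 mm
ȳ = 596062.50 / 15300.00 = 38.96 mm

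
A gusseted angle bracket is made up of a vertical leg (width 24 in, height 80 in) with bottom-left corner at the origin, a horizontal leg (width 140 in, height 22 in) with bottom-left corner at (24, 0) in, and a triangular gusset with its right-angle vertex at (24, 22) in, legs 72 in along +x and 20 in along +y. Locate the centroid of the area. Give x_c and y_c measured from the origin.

x_c = 60.69 in, y_c = 22.96 in

Part | A | x̄ᵢ | ȳᵢ | A·x̄ᵢ | A·ȳᵢ
vertical leg | 1920.00 | 12.00 | 40.00 | 23040.00 | 76800.00
horizontal leg | 3080.00 | 94.00 | 11.00 | 289520.00 | 33880.00
gusset | 720.00 | 48.00 | 28.67 | 34560.00 | 20640.00
Σ | 5720.00 |  |  | 347120.00 | 131320.00
x_c = 347120.00 / 5720.00 = 60.69 in
y_c = 131320.00 / 5720.00 = 22.96 in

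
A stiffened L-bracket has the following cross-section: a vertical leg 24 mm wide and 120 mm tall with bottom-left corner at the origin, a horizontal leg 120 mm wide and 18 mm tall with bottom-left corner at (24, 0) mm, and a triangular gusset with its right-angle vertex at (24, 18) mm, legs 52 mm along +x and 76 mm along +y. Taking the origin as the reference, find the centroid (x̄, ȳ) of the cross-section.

vertical leg: A = 24 × 120 = 2880.00, centroid at (12.00, 60.00).
horizontal leg: A = 120 × 18 = 2160.00, centroid at (84.00, 9.00).
gusset: A = ½·52·76 = 1976.00, centroid at (41.33, 43.33).
ΣA = 7016.00 mm², ΣAx̄ = 297674.67 mm³, ΣAȳ = 277866.67 mm³.
x̄ = 297674.67/7016.00 = 42.43 mm; ȳ = 277866.67/7016.00 = 39.60 mm.

x̄ = 42.43 mm, ȳ = 39.60 mm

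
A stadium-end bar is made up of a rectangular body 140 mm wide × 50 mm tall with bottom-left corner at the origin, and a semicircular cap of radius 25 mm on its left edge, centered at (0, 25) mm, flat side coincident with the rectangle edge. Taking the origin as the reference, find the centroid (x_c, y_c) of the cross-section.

x_c = 60.09 mm, y_c = 25.00 mm

rectangular body: A = 140 × 50 = 7000.00, centroid at (70.00, 25.00).
semicircular end: A = ½π·25² = 981.75, centroid at (-10.61, 25.00).
ΣA = 7981.75 mm², ΣAx_c = 479583.33 mm³, ΣAy_c = 199543.69 mm³.
x_c = 479583.33/7981.75 = 60.09 mm; y_c = 199543.69/7981.75 = 25.00 mm.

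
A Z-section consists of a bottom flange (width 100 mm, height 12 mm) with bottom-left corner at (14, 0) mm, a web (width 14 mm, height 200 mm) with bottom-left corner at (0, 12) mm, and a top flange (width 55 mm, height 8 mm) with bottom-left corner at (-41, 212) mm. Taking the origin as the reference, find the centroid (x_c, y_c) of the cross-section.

x_c = 20.37 mm, y_c = 93.66 mm

bottom flange: A = 100 × 12 = 1200.00, centroid at (64.00, 6.00).
web: A = 14 × 200 = 2800.00, centroid at (7.00, 112.00).
top flange: A = 55 × 8 = 440.00, centroid at (-13.50, 216.00).
ΣA = 4440.00 mm², ΣAx_c = 90460.00 mm³, ΣAy_c = 415840.00 mm³.
x_c = 90460.00/4440.00 = 20.37 mm; y_c = 415840.00/4440.00 = 93.66 mm.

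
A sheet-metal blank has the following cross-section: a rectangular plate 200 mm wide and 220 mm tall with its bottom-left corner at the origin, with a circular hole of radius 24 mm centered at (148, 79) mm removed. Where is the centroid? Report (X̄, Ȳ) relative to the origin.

Part | A | x̄ᵢ | ȳᵢ | A·x̄ᵢ | A·ȳᵢ
plate | 44000.00 | 100.00 | 110.00 | 4400000.00 | 4840000.00
hole | -1809.56 | 148.00 | 79.00 | -267814.49 | -142955.03
Σ | 42190.44 |  |  | 4132185.51 | 4697044.97
X̄ = 4132185.51 / 42190.44 = 97.94 mm
Ȳ = 4697044.97 / 42190.44 = 111.33 mm

X̄ = 97.94 mm, Ȳ = 111.33 mm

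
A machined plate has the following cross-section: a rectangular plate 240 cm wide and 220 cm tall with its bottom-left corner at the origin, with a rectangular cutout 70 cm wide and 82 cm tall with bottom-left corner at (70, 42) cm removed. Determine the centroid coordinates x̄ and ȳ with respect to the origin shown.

x̄ = 121.83 cm, ȳ = 113.29 cm

plate: A = 240 × 220 = 52800.00, centroid at (120.00, 110.00).
hole: A = −(70 × 82) = -5740.00, centroid at (105.00, 83.00).
ΣA = 47060.00 cm², ΣAx̄ = 5733300.00 cm³, ΣAȳ = 5331580.00 cm³.
x̄ = 5733300.00/47060.00 = 121.83 cm; ȳ = 5331580.00/47060.00 = 113.29 cm.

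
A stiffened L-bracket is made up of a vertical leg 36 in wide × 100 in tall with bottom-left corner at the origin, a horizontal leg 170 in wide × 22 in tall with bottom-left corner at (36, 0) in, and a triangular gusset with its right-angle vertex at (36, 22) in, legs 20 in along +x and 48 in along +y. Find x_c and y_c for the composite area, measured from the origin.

vertical leg: A = 36 × 100 = 3600.00, centroid at (18.00, 50.00).
horizontal leg: A = 170 × 22 = 3740.00, centroid at (121.00, 11.00).
gusset: A = ½·20·48 = 480.00, centroid at (42.67, 38.00).
ΣA = 7820.00 in², ΣAx_c = 537820.00 in³, ΣAy_c = 239380.00 in³.
x_c = 537820.00/7820.00 = 68.77 in; y_c = 239380.00/7820.00 = 30.61 in.

x_c = 68.77 in, y_c = 30.61 in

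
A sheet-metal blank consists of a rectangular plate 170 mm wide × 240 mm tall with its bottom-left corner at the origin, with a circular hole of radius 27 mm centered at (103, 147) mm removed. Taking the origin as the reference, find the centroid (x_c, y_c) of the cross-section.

plate: A = 170 × 240 = 40800.00, centroid at (85.00, 120.00).
hole: A = −π·27² = -2290.22, centroid at (103.00, 147.00).
ΣA = 38509.78 mm²
ΣAx_c = (40800.00)(85.00) + (-2290.22)(103.00) = 3232107.23 mm³
ΣAy_c = (40800.00)(120.00) + (-2290.22)(147.00) = 4559337.51 mm³
x_c = 3232107.23 / 38509.78 = 83.93 mm
y_c = 4559337.51 / 38509.78 = 118.39 mm

x_c = 83.93 mm, y_c = 118.39 mm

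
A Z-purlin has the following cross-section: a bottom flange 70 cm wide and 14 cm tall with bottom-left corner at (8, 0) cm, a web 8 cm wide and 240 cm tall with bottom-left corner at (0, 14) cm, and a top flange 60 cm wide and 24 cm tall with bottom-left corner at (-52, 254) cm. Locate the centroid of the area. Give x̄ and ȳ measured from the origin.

bottom flange: A = 70 × 14 = 980.00, centroid at (43.00, 7.00).
web: A = 8 × 240 = 1920.00, centroid at (4.00, 134.00).
top flange: A = 60 × 24 = 1440.00, centroid at (-22.00, 266.00).
ΣA = 4340.00 cm², ΣAx̄ = 18140.00 cm³, ΣAȳ = 647180.00 cm³.
x̄ = 18140.00/4340.00 = 4.18 cm; ȳ = 647180.00/4340.00 = 149.12 cm.

x̄ = 4.18 cm, ȳ = 149.12 cm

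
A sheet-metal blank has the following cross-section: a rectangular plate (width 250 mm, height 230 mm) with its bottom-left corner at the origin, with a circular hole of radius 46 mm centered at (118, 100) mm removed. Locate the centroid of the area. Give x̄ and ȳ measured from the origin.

plate: A = 250 × 230 = 57500.00, centroid at (125.00, 115.00).
hole: A = −π·46² = -6647.61, centroid at (118.00, 100.00).
ΣA = 50852.39 mm², ΣAx̄ = 6403082.01 mm³, ΣAȳ = 5947738.99 mm³.
x̄ = 6403082.01/50852.39 = 125.92 mm; ȳ = 5947738.99/50852.39 = 116.96 mm.

x̄ = 125.92 mm, ȳ = 116.96 mm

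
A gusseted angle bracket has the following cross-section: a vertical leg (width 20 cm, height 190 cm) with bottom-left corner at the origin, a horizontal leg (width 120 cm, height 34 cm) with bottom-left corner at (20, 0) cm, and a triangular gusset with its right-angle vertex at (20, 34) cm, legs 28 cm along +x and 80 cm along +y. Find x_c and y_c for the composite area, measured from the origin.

x_c = 44.14 cm, y_c = 55.37 cm

vertical leg: A = 20 × 190 = 3800.00, centroid at (10.00, 95.00).
horizontal leg: A = 120 × 34 = 4080.00, centroid at (80.00, 17.00).
gusset: A = ½·28·80 = 1120.00, centroid at (29.33, 60.67).
ΣA = 9000.00 cm², ΣAx_c = 397253.33 cm³, ΣAy_c = 498306.67 cm³.
x_c = 397253.33/9000.00 = 44.14 cm; y_c = 498306.67/9000.00 = 55.37 cm.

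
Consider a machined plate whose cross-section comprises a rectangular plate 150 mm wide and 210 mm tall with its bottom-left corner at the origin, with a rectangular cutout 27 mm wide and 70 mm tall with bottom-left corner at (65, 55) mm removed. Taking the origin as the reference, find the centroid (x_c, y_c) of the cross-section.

plate: A = 150 × 210 = 31500.00, centroid at (75.00, 105.00).
hole: A = −(27 × 70) = -1890.00, centroid at (78.50, 90.00).
ΣA = 29610.00 mm², ΣAx_c = 2214135.00 mm³, ΣAy_c = 3137400.00 mm³.
x_c = 2214135.00/29610.00 = 74.78 mm; y_c = 3137400.00/29610.00 = 105.96 mm.

x_c = 74.78 mm, y_c = 105.96 mm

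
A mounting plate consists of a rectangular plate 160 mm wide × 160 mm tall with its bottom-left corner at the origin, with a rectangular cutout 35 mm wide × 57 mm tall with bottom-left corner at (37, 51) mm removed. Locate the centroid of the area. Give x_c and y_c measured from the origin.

Part | A | x̄ᵢ | ȳᵢ | A·x̄ᵢ | A·ȳᵢ
plate | 25600.00 | 80.00 | 80.00 | 2048000.00 | 2048000.00
hole | -1995.00 | 54.50 | 79.50 | -108727.50 | -158602.50
Σ | 23605.00 |  |  | 1939272.50 | 1889397.50
x_c = 1939272.50 / 23605.00 = 82.16 mm
y_c = 1889397.50 / 23605.00 = 80.04 mm

x_c = 82.16 mm, y_c = 80.04 mm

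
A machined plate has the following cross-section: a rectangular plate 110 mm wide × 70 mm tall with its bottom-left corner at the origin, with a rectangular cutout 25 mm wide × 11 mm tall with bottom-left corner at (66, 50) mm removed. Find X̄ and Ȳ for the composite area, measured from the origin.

X̄ = 54.13 mm, Ȳ = 34.24 mm

Part | A | x̄ᵢ | ȳᵢ | A·x̄ᵢ | A·ȳᵢ
plate | 7700.00 | 55.00 | 35.00 | 423500.00 | 269500.00
hole | -275.00 | 78.50 | 55.50 | -21587.50 | -15262.50
Σ | 7425.00 |  |  | 401912.50 | 254237.50
X̄ = 401912.50 / 7425.00 = 54.13 mm
Ȳ = 254237.50 / 7425.00 = 34.24 mm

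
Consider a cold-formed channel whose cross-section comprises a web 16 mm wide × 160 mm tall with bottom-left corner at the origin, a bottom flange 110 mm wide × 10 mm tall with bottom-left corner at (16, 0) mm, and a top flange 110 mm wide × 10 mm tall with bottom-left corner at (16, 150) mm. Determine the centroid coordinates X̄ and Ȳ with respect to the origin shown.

X̄ = 37.12 mm, Ȳ = 80.00 mm

Part | A | x̄ᵢ | ȳᵢ | A·x̄ᵢ | A·ȳᵢ
web | 2560.00 | 8.00 | 80.00 | 20480.00 | 204800.00
bottom flange | 1100.00 | 71.00 | 5.00 | 78100.00 | 5500.00
top flange | 1100.00 | 71.00 | 155.00 | 78100.00 | 170500.00
Σ | 4760.00 |  |  | 176680.00 | 380800.00
X̄ = 176680.00 / 4760.00 = 37.12 mm
Ȳ = 380800.00 / 4760.00 = 80.00 mm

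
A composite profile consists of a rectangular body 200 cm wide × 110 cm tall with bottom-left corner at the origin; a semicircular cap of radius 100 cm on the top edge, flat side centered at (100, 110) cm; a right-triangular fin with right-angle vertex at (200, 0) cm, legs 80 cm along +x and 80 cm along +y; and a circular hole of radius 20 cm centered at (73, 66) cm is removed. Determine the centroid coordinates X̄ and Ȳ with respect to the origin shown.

X̄ = 111.08 cm, Ȳ = 90.97 cm

rectangular body: A = 200 × 110 = 22000.00, centroid at (100.00, 55.00).
semicircular top: A = ½π·100² = 15707.96, centroid at (100.00, 152.44).
triangular fin: A = ½·80·80 = 3200.00, centroid at (226.67, 26.67).
hole: A = −π·20² = -1256.64, centroid at (73.00, 66.00).
ΣA = 39651.33 cm²
ΣAX̄ = (22000.00)(100.00) + (15707.96)(100.00) + (3200.00)(226.67) + (-1256.64)(73.00) = 4404395.15 cm³
ΣAȲ = (22000.00)(55.00) + (15707.96)(152.44) + (3200.00)(26.67) + (-1256.64)(66.00) = 3606937.91 cm³
X̄ = 4404395.15 / 39651.33 = 111.08 cm
Ȳ = 3606937.91 / 39651.33 = 90.97 cm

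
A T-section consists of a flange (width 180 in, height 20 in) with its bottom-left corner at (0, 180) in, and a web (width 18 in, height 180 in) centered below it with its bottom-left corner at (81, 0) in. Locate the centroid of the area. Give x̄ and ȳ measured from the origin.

Part | A | x̄ᵢ | ȳᵢ | A·x̄ᵢ | A·ȳᵢ
web | 3240.00 | 90.00 | 90.00 | 291600.00 | 291600.00
flange | 3600.00 | 90.00 | 190.00 | 324000.00 | 684000.00
Σ | 6840.00 |  |  | 615600.00 | 975600.00
x̄ = 615600.00 / 6840.00 = 90.00 in
ȳ = 975600.00 / 6840.00 = 142.63 in

x̄ = 90.00 in, ȳ = 142.63 in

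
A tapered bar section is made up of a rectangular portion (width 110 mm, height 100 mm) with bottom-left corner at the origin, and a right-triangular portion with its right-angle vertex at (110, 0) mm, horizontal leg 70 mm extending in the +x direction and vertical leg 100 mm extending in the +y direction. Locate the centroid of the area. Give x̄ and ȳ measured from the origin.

rectangular portion: A = 110 × 100 = 11000.00, centroid at (55.00, 50.00).
triangular portion: A = ½·70·100 = 3500.00, centroid at (133.33, 33.33).
ΣA = 14500.00 mm²
ΣAx̄ = (11000.00)(55.00) + (3500.00)(133.33) = 1071666.67 mm³
ΣAȳ = (11000.00)(50.00) + (3500.00)(33.33) = 666666.67 mm³
x̄ = 1071666.67 / 14500.00 = 73.91 mm
ȳ = 666666.67 / 14500.00 = 45.98 mm

x̄ = 73.91 mm, ȳ = 45.98 mm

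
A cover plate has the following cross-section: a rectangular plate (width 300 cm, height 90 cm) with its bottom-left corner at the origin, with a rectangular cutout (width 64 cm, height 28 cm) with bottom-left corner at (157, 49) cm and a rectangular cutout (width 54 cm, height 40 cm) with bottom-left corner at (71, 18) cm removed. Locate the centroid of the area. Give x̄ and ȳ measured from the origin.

plate: A = 300 × 90 = 27000.00, centroid at (150.00, 45.00).
hole 1: A = −(64 × 28) = -1792.00, centroid at (189.00, 63.00).
hole 2: A = −(54 × 40) = -2160.00, centroid at (98.00, 38.00).
ΣA = 23048.00 cm²
ΣAx̄ = (27000.00)(150.00) + (-1792.00)(189.00) + (-2160.00)(98.00) = 3499632.00 cm³
ΣAȳ = (27000.00)(45.00) + (-1792.00)(63.00) + (-2160.00)(38.00) = 1020024.00 cm³
x̄ = 3499632.00 / 23048.00 = 151.84 cm
ȳ = 1020024.00 / 23048.00 = 44.26 cm

x̄ = 151.84 cm, ȳ = 44.26 cm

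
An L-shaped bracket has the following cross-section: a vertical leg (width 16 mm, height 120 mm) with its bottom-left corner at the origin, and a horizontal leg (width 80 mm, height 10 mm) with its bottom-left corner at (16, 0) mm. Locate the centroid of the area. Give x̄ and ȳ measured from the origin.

Part | A | x̄ᵢ | ȳᵢ | A·x̄ᵢ | A·ȳᵢ
vertical leg | 1920.00 | 8.00 | 60.00 | 15360.00 | 115200.00
horizontal leg | 800.00 | 56.00 | 5.00 | 44800.00 | 4000.00
Σ | 2720.00 |  |  | 60160.00 | 119200.00
x̄ = 60160.00 / 2720.00 = 22.12 mm
ȳ = 119200.00 / 2720.00 = 43.82 mm

x̄ = 22.12 mm, ȳ = 43.82 mm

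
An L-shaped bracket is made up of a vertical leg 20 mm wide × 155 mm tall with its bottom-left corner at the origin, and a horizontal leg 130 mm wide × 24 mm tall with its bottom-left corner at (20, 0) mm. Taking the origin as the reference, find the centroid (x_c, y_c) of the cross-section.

vertical leg: A = 20 × 155 = 3100.00, centroid at (10.00, 77.50).
horizontal leg: A = 130 × 24 = 3120.00, centroid at (85.00, 12.00).
ΣA = 6220.00 mm²
ΣAx_c = (3100.00)(10.00) + (3120.00)(85.00) = 296200.00 mm³
ΣAy_c = (3100.00)(77.50) + (3120.00)(12.00) = 277690.00 mm³
x_c = 296200.00 / 6220.00 = 47.62 mm
y_c = 277690.00 / 6220.00 = 44.64 mm

x_c = 47.62 mm, y_c = 44.64 mm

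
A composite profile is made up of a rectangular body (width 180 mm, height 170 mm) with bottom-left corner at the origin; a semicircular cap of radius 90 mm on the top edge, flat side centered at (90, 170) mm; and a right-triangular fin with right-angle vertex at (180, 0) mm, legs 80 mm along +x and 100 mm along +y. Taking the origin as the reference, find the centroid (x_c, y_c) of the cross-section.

x_c = 99.86 mm, y_c = 113.76 mm

rectangular body: A = 180 × 170 = 30600.00, centroid at (90.00, 85.00).
semicircular top: A = ½π·90² = 12723.45, centroid at (90.00, 208.20).
triangular fin: A = ½·80·100 = 4000.00, centroid at (206.67, 33.33).
ΣA = 47323.45 mm²
ΣAx_c = (30600.00)(90.00) + (12723.45)(90.00) + (4000.00)(206.67) = 4725777.19 mm³
ΣAy_c = (30600.00)(85.00) + (12723.45)(208.20) + (4000.00)(33.33) = 5383319.88 mm³
x_c = 4725777.19 / 47323.45 = 99.86 mm
y_c = 5383319.88 / 47323.45 = 113.76 mm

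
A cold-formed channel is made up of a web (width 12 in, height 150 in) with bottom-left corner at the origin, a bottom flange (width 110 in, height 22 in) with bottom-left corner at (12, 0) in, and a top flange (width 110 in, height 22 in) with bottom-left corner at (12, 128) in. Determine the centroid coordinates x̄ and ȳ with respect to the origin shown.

web: A = 12 × 150 = 1800.00, centroid at (6.00, 75.00).
bottom flange: A = 110 × 22 = 2420.00, centroid at (67.00, 11.00).
top flange: A = 110 × 22 = 2420.00, centroid at (67.00, 139.00).
ΣA = 6640.00 in²
ΣAx̄ = (1800.00)(6.00) + (2420.00)(67.00) + (2420.00)(67.00) = 335080.00 in³
ΣAȳ = (1800.00)(75.00) + (2420.00)(11.00) + (2420.00)(139.00) = 498000.00 in³
x̄ = 335080.00 / 6640.00 = 50.46 in
ȳ = 498000.00 / 6640.00 = 75.00 in

x̄ = 50.46 in, ȳ = 75.00 in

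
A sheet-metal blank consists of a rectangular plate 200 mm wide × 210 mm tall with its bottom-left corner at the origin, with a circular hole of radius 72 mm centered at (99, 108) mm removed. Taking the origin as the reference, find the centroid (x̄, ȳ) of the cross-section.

plate: A = 200 × 210 = 42000.00, centroid at (100.00, 105.00).
hole: A = −π·72² = -16286.02, centroid at (99.00, 108.00).
ΣA = 25713.98 mm²
ΣAx̄ = (42000.00)(100.00) + (-16286.02)(99.00) = 2587684.38 mm³
ΣAȳ = (42000.00)(105.00) + (-16286.02)(108.00) = 2651110.24 mm³
x̄ = 2587684.38 / 25713.98 = 100.63 mm
ȳ = 2651110.24 / 25713.98 = 103.10 mm

x̄ = 100.63 mm, ȳ = 103.10 mm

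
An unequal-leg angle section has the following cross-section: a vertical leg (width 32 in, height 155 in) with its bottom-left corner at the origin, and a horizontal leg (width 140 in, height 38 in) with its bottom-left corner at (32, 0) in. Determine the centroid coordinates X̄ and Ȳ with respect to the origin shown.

vertical leg: A = 32 × 155 = 4960.00, centroid at (16.00, 77.50).
horizontal leg: A = 140 × 38 = 5320.00, centroid at (102.00, 19.00).
ΣA = 10280.00 in², ΣAX̄ = 622000.00 in³, ΣAȲ = 485480.00 in³.
X̄ = 622000.00/10280.00 = 60.51 in; Ȳ = 485480.00/10280.00 = 47.23 in.

X̄ = 60.51 in, Ȳ = 47.23 in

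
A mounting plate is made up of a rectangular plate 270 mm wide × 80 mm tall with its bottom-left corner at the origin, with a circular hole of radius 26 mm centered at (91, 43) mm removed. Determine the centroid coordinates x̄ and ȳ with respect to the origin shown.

Part | A | x̄ᵢ | ȳᵢ | A·x̄ᵢ | A·ȳᵢ
plate | 21600.00 | 135.00 | 40.00 | 2916000.00 | 864000.00
hole | -2123.72 | 91.00 | 43.00 | -193258.21 | -91319.82
Σ | 19476.28 |  |  | 2722741.79 | 772680.18
x̄ = 2722741.79 / 19476.28 = 139.80 mm
ȳ = 772680.18 / 19476.28 = 39.67 mm

x̄ = 139.80 mm, ȳ = 39.67 mm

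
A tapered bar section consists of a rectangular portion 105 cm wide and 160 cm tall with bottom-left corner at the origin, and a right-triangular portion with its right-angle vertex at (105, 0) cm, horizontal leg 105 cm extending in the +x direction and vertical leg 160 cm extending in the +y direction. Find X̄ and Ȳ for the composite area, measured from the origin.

rectangular portion: A = 105 × 160 = 16800.00, centroid at (52.50, 80.00).
triangular portion: A = ½·105·160 = 8400.00, centroid at (140.00, 53.33).
ΣA = 25200.00 cm²
ΣAX̄ = (16800.00)(52.50) + (8400.00)(140.00) = 2058000.00 cm³
ΣAȲ = (16800.00)(80.00) + (8400.00)(53.33) = 1792000.00 cm³
X̄ = 2058000.00 / 25200.00 = 81.67 cm
Ȳ = 1792000.00 / 25200.00 = 71.11 cm

X̄ = 81.67 cm, Ȳ = 71.11 cm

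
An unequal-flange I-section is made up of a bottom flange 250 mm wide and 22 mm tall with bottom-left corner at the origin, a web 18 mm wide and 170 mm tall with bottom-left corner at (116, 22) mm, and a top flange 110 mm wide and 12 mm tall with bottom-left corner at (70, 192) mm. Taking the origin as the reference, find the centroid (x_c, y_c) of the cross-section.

Part | A | x̄ᵢ | ȳᵢ | A·x̄ᵢ | A·ȳᵢ
bottom flange | 5500.00 | 125.00 | 11.00 | 687500.00 | 60500.00
web | 3060.00 | 125.00 | 107.00 | 382500.00 | 327420.00
top flange | 1320.00 | 125.00 | 198.00 | 165000.00 | 261360.00
Σ | 9880.00 |  |  | 1235000.00 | 649280.00
x_c = 1235000.00 / 9880.00 = 125.00 mm
y_c = 649280.00 / 9880.00 = 65.72 mm

x_c = 125.00 mm, y_c = 65.72 mm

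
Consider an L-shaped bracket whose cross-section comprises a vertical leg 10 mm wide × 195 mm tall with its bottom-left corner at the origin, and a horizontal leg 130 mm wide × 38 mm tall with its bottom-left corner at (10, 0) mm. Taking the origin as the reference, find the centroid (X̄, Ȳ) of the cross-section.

vertical leg: A = 10 × 195 = 1950.00, centroid at (5.00, 97.50).
horizontal leg: A = 130 × 38 = 4940.00, centroid at (75.00, 19.00).
ΣA = 6890.00 mm²
ΣAX̄ = (1950.00)(5.00) + (4940.00)(75.00) = 380250.00 mm³
ΣAȲ = (1950.00)(97.50) + (4940.00)(19.00) = 283985.00 mm³
X̄ = 380250.00 / 6890.00 = 55.19 mm
Ȳ = 283985.00 / 6890.00 = 41.22 mm

X̄ = 55.19 mm, Ȳ = 41.22 mm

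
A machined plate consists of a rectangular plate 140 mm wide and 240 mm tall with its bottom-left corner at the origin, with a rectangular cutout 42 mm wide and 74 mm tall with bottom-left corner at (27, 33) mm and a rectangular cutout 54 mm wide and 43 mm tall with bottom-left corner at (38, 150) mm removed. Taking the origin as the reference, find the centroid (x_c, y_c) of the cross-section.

x_c = 72.84 mm, y_c = 121.27 mm

plate: A = 140 × 240 = 33600.00, centroid at (70.00, 120.00).
hole 1: A = −(42 × 74) = -3108.00, centroid at (48.00, 70.00).
hole 2: A = −(54 × 43) = -2322.00, centroid at (65.00, 171.50).
ΣA = 28170.00 mm², ΣAx_c = 2051886.00 mm³, ΣAy_c = 3416217.00 mm³.
x_c = 2051886.00/28170.00 = 72.84 mm; y_c = 3416217.00/28170.00 = 121.27 mm.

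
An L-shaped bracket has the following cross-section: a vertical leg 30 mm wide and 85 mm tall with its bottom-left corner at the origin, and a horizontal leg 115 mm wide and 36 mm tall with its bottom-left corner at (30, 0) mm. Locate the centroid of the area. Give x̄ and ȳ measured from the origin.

Part | A | x̄ᵢ | ȳᵢ | A·x̄ᵢ | A·ȳᵢ
vertical leg | 2550.00 | 15.00 | 42.50 | 38250.00 | 108375.00
horizontal leg | 4140.00 | 87.50 | 18.00 | 362250.00 | 74520.00
Σ | 6690.00 |  |  | 400500.00 | 182895.00
x̄ = 400500.00 / 6690.00 = 59.87 mm
ȳ = 182895.00 / 6690.00 = 27.34 mm

x̄ = 59.87 mm, ȳ = 27.34 mm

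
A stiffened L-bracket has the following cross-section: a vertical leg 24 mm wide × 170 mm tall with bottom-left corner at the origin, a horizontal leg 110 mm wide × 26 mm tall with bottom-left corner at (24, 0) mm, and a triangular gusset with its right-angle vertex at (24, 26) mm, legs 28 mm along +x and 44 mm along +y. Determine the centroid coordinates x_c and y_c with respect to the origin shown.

x_c = 39.10 mm, y_c = 54.13 mm

vertical leg: A = 24 × 170 = 4080.00, centroid at (12.00, 85.00).
horizontal leg: A = 110 × 26 = 2860.00, centroid at (79.00, 13.00).
gusset: A = ½·28·44 = 616.00, centroid at (33.33, 40.67).
ΣA = 7556.00 mm²
ΣAx_c = (4080.00)(12.00) + (2860.00)(79.00) + (616.00)(33.33) = 295433.33 mm³
ΣAy_c = (4080.00)(85.00) + (2860.00)(13.00) + (616.00)(40.67) = 409030.67 mm³
x_c = 295433.33 / 7556.00 = 39.10 mm
y_c = 409030.67 / 7556.00 = 54.13 mm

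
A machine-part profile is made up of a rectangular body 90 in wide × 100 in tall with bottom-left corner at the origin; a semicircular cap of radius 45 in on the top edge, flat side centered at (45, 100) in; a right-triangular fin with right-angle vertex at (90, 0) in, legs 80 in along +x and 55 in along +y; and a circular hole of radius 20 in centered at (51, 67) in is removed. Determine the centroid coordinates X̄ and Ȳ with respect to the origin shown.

X̄ = 56.44 in, Ȳ = 59.81 in

rectangular body: A = 90 × 100 = 9000.00, centroid at (45.00, 50.00).
semicircular top: A = ½π·45² = 3180.86, centroid at (45.00, 119.10).
triangular fin: A = ½·80·55 = 2200.00, centroid at (116.67, 18.33).
hole: A = −π·20² = -1256.64, centroid at (51.00, 67.00).
ΣA = 13124.23 in²
ΣAX̄ = (9000.00)(45.00) + (3180.86)(45.00) + (2200.00)(116.67) + (-1256.64)(51.00) = 740716.99 in³
ΣAȲ = (9000.00)(50.00) + (3180.86)(119.10) + (2200.00)(18.33) + (-1256.64)(67.00) = 784974.91 in³
X̄ = 740716.99 / 13124.23 = 56.44 in
Ȳ = 784974.91 / 13124.23 = 59.81 in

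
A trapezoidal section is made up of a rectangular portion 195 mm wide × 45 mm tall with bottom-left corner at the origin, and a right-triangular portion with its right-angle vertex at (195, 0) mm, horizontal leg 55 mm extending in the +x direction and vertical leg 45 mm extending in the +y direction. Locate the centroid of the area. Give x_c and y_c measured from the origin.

rectangular portion: A = 195 × 45 = 8775.00, centroid at (97.50, 22.50).
triangular portion: A = ½·55·45 = 1237.50, centroid at (213.33, 15.00).
ΣA = 10012.50 mm²
ΣAx_c = (8775.00)(97.50) + (1237.50)(213.33) = 1119562.50 mm³
ΣAy_c = (8775.00)(22.50) + (1237.50)(15.00) = 216000.00 mm³
x_c = 1119562.50 / 10012.50 = 111.82 mm
y_c = 216000.00 / 10012.50 = 21.57 mm

x_c = 111.82 mm, y_c = 21.57 mm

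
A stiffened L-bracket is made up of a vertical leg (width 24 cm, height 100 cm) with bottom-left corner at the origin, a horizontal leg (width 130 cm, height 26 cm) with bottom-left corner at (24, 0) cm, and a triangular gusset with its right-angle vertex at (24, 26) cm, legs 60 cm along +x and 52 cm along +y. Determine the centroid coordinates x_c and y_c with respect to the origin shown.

vertical leg: A = 24 × 100 = 2400.00, centroid at (12.00, 50.00).
horizontal leg: A = 130 × 26 = 3380.00, centroid at (89.00, 13.00).
gusset: A = ½·60·52 = 1560.00, centroid at (44.00, 43.33).
ΣA = 7340.00 cm²
ΣAx_c = (2400.00)(12.00) + (3380.00)(89.00) + (1560.00)(44.00) = 398260.00 cm³
ΣAy_c = (2400.00)(50.00) + (3380.00)(13.00) + (1560.00)(43.33) = 231540.00 cm³
x_c = 398260.00 / 7340.00 = 54.26 cm
y_c = 231540.00 / 7340.00 = 31.54 cm

x_c = 54.26 cm, y_c = 31.54 cm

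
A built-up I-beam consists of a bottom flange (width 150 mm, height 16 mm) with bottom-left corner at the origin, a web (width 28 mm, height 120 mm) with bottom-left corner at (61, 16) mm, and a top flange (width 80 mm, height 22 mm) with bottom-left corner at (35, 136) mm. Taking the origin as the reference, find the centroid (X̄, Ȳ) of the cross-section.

bottom flange: A = 150 × 16 = 2400.00, centroid at (75.00, 8.00).
web: A = 28 × 120 = 3360.00, centroid at (75.00, 76.00).
top flange: A = 80 × 22 = 1760.00, centroid at (75.00, 147.00).
ΣA = 7520.00 mm²
ΣAX̄ = (2400.00)(75.00) + (3360.00)(75.00) + (1760.00)(75.00) = 564000.00 mm³
ΣAȲ = (2400.00)(8.00) + (3360.00)(76.00) + (1760.00)(147.00) = 533280.00 mm³
X̄ = 564000.00 / 7520.00 = 75.00 mm
Ȳ = 533280.00 / 7520.00 = 70.91 mm

X̄ = 75.00 mm, Ȳ = 70.91 mm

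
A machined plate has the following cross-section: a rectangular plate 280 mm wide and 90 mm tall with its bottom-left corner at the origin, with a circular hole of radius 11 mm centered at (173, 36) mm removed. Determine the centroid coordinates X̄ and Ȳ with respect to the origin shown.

plate: A = 280 × 90 = 25200.00, centroid at (140.00, 45.00).
hole: A = −π·11² = -380.13, centroid at (173.00, 36.00).
ΣA = 24819.87 mm²
ΣAX̄ = (25200.00)(140.00) + (-380.13)(173.00) = 3462237.04 mm³
ΣAȲ = (25200.00)(45.00) + (-380.13)(36.00) = 1120315.22 mm³
X̄ = 3462237.04 / 24819.87 = 139.49 mm
Ȳ = 1120315.22 / 24819.87 = 45.14 mm

X̄ = 139.49 mm, Ȳ = 45.14 mm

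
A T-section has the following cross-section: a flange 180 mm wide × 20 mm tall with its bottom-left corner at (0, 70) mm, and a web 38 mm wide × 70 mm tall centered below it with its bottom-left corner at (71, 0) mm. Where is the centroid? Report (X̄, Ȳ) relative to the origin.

X̄ = 90.00 mm, Ȳ = 60.88 mm

Part | A | x̄ᵢ | ȳᵢ | A·x̄ᵢ | A·ȳᵢ
web | 2660.00 | 90.00 | 35.00 | 239400.00 | 93100.00
flange | 3600.00 | 90.00 | 80.00 | 324000.00 | 288000.00
Σ | 6260.00 |  |  | 563400.00 | 381100.00
X̄ = 563400.00 / 6260.00 = 90.00 mm
Ȳ = 381100.00 / 6260.00 = 60.88 mm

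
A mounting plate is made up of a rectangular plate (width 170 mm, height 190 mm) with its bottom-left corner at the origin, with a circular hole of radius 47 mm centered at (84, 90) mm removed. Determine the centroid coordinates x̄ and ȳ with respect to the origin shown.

plate: A = 170 × 190 = 32300.00, centroid at (85.00, 95.00).
hole: A = −π·47² = -6939.78, centroid at (84.00, 90.00).
ΣA = 25360.22 mm²
ΣAx̄ = (32300.00)(85.00) + (-6939.78)(84.00) = 2162558.63 mm³
ΣAȳ = (32300.00)(95.00) + (-6939.78)(90.00) = 2443919.96 mm³
x̄ = 2162558.63 / 25360.22 = 85.27 mm
ȳ = 2443919.96 / 25360.22 = 96.37 mm

x̄ = 85.27 mm, ȳ = 96.37 mm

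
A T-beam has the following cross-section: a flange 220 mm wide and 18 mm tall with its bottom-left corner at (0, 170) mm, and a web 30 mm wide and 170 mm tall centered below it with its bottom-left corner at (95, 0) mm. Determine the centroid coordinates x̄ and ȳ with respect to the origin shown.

x̄ = 110.00 mm, ȳ = 126.09 mm

Part | A | x̄ᵢ | ȳᵢ | A·x̄ᵢ | A·ȳᵢ
web | 5100.00 | 110.00 | 85.00 | 561000.00 | 433500.00
flange | 3960.00 | 110.00 | 179.00 | 435600.00 | 708840.00
Σ | 9060.00 |  |  | 996600.00 | 1142340.00
x̄ = 996600.00 / 9060.00 = 110.00 mm
ȳ = 1142340.00 / 9060.00 = 126.09 mm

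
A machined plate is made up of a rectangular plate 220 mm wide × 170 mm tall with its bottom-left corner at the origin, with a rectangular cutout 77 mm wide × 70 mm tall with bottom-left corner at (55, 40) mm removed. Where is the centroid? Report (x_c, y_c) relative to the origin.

plate: A = 220 × 170 = 37400.00, centroid at (110.00, 85.00).
hole: A = −(77 × 70) = -5390.00, centroid at (93.50, 75.00).
ΣA = 32010.00 mm², ΣAx_c = 3610035.00 mm³, ΣAy_c = 2774750.00 mm³.
x_c = 3610035.00/32010.00 = 112.78 mm; y_c = 2774750.00/32010.00 = 86.68 mm.

x_c = 112.78 mm, y_c = 86.68 mm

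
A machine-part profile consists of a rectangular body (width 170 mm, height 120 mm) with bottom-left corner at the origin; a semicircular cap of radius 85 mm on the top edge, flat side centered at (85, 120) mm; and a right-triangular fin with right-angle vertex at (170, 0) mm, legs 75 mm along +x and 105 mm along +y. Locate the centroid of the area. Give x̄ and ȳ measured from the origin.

x̄ = 97.14 mm, ȳ = 87.80 mm

Part | A | x̄ᵢ | ȳᵢ | A·x̄ᵢ | A·ȳᵢ
rectangular body | 20400.00 | 85.00 | 60.00 | 1734000.00 | 1224000.00
semicircular top | 11349.00 | 85.00 | 156.08 | 964665.29 | 1771297.08
triangular fin | 3937.50 | 195.00 | 35.00 | 767812.50 | 137812.50
Σ | 35686.50 |  |  | 3466477.79 | 3133109.58
x̄ = 3466477.79 / 35686.50 = 97.14 mm
ȳ = 3133109.58 / 35686.50 = 87.80 mm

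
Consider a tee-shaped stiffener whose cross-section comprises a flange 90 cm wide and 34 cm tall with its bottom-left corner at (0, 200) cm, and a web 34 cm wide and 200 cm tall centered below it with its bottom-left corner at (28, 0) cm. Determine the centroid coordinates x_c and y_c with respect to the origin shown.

web: A = 34 × 200 = 6800.00, centroid at (45.00, 100.00).
flange: A = 90 × 34 = 3060.00, centroid at (45.00, 217.00).
ΣA = 9860.00 cm², ΣAx_c = 443700.00 cm³, ΣAy_c = 1344020.00 cm³.
x_c = 443700.00/9860.00 = 45.00 cm; y_c = 1344020.00/9860.00 = 136.31 cm.

x_c = 45.00 cm, y_c = 136.31 cm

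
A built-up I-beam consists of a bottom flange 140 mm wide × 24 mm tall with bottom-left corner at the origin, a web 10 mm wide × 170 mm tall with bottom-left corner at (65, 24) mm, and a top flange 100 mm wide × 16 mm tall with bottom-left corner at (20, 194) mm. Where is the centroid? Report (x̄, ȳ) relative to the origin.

x̄ = 70.00 mm, ȳ = 82.41 mm

Part | A | x̄ᵢ | ȳᵢ | A·x̄ᵢ | A·ȳᵢ
bottom flange | 3360.00 | 70.00 | 12.00 | 235200.00 | 40320.00
web | 1700.00 | 70.00 | 109.00 | 119000.00 | 185300.00
top flange | 1600.00 | 70.00 | 202.00 | 112000.00 | 323200.00
Σ | 6660.00 |  |  | 466200.00 | 548820.00
x̄ = 466200.00 / 6660.00 = 70.00 mm
ȳ = 548820.00 / 6660.00 = 82.41 mm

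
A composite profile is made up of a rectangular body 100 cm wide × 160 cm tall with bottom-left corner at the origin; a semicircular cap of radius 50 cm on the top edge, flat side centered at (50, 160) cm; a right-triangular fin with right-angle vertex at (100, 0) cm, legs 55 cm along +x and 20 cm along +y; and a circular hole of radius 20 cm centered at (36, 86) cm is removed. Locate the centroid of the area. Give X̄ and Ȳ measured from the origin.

X̄ = 52.87 cm, Ȳ = 98.19 cm

rectangular body: A = 100 × 160 = 16000.00, centroid at (50.00, 80.00).
semicircular top: A = ½π·50² = 3926.99, centroid at (50.00, 181.22).
triangular fin: A = ½·55·20 = 550.00, centroid at (118.33, 6.67).
hole: A = −π·20² = -1256.64, centroid at (36.00, 86.00).
ΣA = 19220.35 cm²
ΣAX̄ = (16000.00)(50.00) + (3926.99)(50.00) + (550.00)(118.33) + (-1256.64)(36.00) = 1016193.94 cm³
ΣAȲ = (16000.00)(80.00) + (3926.99)(181.22) + (550.00)(6.67) + (-1256.64)(86.00) = 1887247.74 cm³
X̄ = 1016193.94 / 19220.35 = 52.87 cm
Ȳ = 1887247.74 / 19220.35 = 98.19 cm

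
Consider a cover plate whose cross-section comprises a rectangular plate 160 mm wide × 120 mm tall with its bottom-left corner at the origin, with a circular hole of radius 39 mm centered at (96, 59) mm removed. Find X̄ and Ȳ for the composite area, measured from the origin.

Part | A | x̄ᵢ | ȳᵢ | A·x̄ᵢ | A·ȳᵢ
plate | 19200.00 | 80.00 | 60.00 | 1536000.00 | 1152000.00
hole | -4778.36 | 96.00 | 59.00 | -458722.79 | -281923.38
Σ | 14421.64 |  |  | 1077277.21 | 870076.62
X̄ = 1077277.21 / 14421.64 = 74.70 mm
Ȳ = 870076.62 / 14421.64 = 60.33 mm

X̄ = 74.70 mm, Ȳ = 60.33 mm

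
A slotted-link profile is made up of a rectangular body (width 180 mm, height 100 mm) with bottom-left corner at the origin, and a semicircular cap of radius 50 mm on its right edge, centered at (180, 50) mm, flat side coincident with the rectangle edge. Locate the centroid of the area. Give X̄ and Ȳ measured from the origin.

Part | A | x̄ᵢ | ȳᵢ | A·x̄ᵢ | A·ȳᵢ
rectangular body | 18000.00 | 90.00 | 50.00 | 1620000.00 | 900000.00
semicircular end | 3926.99 | 201.22 | 50.00 | 790191.68 | 196349.54
Σ | 21926.99 |  |  | 2410191.68 | 1096349.54
X̄ = 2410191.68 / 21926.99 = 109.92 mm
Ȳ = 1096349.54 / 21926.99 = 50.00 mm

X̄ = 109.92 mm, Ȳ = 50.00 mm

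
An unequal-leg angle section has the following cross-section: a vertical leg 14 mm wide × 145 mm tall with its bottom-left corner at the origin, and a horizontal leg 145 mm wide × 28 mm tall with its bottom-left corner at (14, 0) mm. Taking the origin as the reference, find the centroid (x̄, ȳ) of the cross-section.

Part | A | x̄ᵢ | ȳᵢ | A·x̄ᵢ | A·ȳᵢ
vertical leg | 2030.00 | 7.00 | 72.50 | 14210.00 | 147175.00
horizontal leg | 4060.00 | 86.50 | 14.00 | 351190.00 | 56840.00
Σ | 6090.00 |  |  | 365400.00 | 204015.00
x̄ = 365400.00 / 6090.00 = 60.00 mm
ȳ = 204015.00 / 6090.00 = 33.50 mm

x̄ = 60.00 mm, ȳ = 33.50 mm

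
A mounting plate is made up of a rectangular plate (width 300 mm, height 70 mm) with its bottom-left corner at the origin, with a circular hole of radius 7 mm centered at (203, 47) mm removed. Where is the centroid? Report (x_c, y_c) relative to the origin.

plate: A = 300 × 70 = 21000.00, centroid at (150.00, 35.00).
hole: A = −π·7² = -153.94, centroid at (203.00, 47.00).
ΣA = 20846.06 mm²
ΣAx_c = (21000.00)(150.00) + (-153.94)(203.00) = 3118750.58 mm³
ΣAy_c = (21000.00)(35.00) + (-153.94)(47.00) = 727764.91 mm³
x_c = 3118750.58 / 20846.06 = 149.61 mm
y_c = 727764.91 / 20846.06 = 34.91 mm

x_c = 149.61 mm, y_c = 34.91 mm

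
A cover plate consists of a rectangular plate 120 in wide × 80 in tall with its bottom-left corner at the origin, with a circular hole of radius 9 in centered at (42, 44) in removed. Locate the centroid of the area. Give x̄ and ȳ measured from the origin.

x̄ = 60.49 in, ȳ = 39.89 in

Part | A | x̄ᵢ | ȳᵢ | A·x̄ᵢ | A·ȳᵢ
plate | 9600.00 | 60.00 | 40.00 | 576000.00 | 384000.00
hole | -254.47 | 42.00 | 44.00 | -10687.70 | -11196.64
Σ | 9345.53 |  |  | 565312.30 | 372803.36
x̄ = 565312.30 / 9345.53 = 60.49 in
ȳ = 372803.36 / 9345.53 = 39.89 in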